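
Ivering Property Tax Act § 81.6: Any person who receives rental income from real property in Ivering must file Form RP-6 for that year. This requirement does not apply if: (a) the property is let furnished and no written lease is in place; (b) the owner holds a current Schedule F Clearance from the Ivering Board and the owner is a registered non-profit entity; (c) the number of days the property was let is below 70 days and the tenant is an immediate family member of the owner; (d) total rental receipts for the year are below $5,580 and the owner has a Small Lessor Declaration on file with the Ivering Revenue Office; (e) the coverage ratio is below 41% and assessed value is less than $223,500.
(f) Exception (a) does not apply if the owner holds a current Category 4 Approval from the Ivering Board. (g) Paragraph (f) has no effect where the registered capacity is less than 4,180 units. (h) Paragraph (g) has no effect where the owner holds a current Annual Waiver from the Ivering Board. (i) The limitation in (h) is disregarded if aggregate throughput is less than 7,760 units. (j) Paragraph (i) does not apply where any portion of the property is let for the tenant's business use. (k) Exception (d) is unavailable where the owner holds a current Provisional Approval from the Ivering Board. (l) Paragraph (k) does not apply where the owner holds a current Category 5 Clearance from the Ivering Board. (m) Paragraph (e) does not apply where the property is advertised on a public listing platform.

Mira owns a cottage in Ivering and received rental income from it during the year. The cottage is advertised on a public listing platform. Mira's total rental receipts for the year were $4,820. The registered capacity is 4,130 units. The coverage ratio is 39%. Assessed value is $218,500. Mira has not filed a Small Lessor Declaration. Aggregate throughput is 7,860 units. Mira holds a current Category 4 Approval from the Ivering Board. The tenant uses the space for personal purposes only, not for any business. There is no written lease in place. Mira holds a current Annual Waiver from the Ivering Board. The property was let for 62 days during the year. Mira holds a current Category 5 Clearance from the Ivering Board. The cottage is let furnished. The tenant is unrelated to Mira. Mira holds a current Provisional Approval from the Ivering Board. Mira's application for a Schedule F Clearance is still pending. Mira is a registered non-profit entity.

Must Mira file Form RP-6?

Exception (a) is satisfied on its face — the property is let furnished; there is no written lease. But: (f) operates against (a): a current Category 4 Approval is held. (g) operates (the registered capacity is 4,130 units, less than the 4,180 units limit), but is displaced by (h): (h) is engaged — a current Annual Waiver is held. (i), which would lift (h), is not engaged — aggregate throughput is 7,860 units, not less than 7,760 units. Exception (a) does not apply.
Exception (b) does not apply: the Schedule F Clearance is not current.
Exception (c) does not apply: the tenant is unrelated to the owner.
Exception (d) does not apply: no Small Lessor Declaration is on file.
Exception (e) is satisfied on its face — the coverage ratio is 39%, below the 41% limit; assessed value is $218,500, less than the $223,500 limit. However, paragraph (m) must be considered: (m) operates against (e): the property is publicly advertised. Exception (e) does not apply.
Every exception is unavailable, so the rule governs.

Yes — Mira must file Form RP-6.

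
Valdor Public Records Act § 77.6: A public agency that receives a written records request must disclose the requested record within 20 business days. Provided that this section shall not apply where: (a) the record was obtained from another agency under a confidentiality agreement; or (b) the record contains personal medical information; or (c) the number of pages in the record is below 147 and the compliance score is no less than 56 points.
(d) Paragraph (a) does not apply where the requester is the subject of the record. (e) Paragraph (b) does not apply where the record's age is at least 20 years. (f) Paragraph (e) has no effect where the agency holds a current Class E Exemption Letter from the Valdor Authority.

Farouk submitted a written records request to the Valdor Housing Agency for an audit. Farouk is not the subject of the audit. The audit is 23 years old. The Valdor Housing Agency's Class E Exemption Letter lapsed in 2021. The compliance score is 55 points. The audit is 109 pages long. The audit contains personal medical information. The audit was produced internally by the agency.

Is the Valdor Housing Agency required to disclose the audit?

Yes — the Valdor Housing Agency must disclose the audit.

Exception (a) fails — the audit was produced internally.
All of (b)'s requirements are met (the audit contains personal medical information). Turning to paragraphs (e)–(f): (e) operates against (b): the record's age is 23 years, meeting the 20 years threshold. (f) does not operate here (there is no Class E Exemption Letter in force), so (e) stands. (b) is therefore removed.
Exception (c) requires that the compliance score is no less than 56 points; but the compliance score is 55 points, short of 56 points, so (c) is unavailable.
No exception displaces § 77.6.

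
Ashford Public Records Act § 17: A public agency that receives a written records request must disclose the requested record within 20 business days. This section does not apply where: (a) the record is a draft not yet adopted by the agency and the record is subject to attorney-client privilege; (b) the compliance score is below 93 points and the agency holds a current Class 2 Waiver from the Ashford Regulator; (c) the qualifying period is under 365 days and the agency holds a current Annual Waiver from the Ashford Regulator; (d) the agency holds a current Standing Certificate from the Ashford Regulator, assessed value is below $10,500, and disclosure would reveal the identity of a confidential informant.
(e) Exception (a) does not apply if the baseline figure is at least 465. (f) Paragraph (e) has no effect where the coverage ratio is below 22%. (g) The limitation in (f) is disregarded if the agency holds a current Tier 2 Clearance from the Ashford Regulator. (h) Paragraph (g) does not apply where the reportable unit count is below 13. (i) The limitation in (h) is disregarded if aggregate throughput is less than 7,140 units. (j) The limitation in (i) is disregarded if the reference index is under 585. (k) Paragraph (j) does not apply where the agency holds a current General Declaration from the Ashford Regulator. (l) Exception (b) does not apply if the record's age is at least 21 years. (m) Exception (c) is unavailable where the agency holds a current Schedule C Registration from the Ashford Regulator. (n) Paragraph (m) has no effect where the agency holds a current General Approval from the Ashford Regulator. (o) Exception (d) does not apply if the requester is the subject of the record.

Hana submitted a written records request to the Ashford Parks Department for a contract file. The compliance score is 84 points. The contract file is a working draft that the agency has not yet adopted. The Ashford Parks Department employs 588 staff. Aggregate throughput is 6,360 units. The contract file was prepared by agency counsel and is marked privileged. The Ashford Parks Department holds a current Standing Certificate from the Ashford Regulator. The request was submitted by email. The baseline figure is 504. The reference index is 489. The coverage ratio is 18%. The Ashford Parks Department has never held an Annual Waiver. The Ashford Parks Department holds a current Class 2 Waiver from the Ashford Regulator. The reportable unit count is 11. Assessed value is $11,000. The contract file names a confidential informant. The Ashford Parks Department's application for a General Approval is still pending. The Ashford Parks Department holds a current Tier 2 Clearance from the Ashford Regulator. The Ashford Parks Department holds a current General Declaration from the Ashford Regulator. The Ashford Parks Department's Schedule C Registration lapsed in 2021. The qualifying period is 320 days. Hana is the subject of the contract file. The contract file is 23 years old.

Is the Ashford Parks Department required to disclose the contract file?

Exception (a): the contract file is an unadopted draft; the contract file is privileged — every condition holds. But: (e) operates against (a): the baseline figure is 504, meeting the 465 threshold. (f) would limit (e) — the coverage ratio is 18%, below the 22% limit — but (g) sets (f) aside: (g) operates — a current Tier 2 Clearance is held. (h) is engaged (the reportable unit count is 11, below the 13 limit), but is overridden by (i): (i) applies — aggregate throughput is 6,360 units, less than the 7,140 units limit. (j) is engaged (the reference index is 489, under the 585 limit), but yields to (k): (k) is triggered — a current General Declaration is held. So (a) is unavailable.
All of (b)'s requirements are met (the compliance score is 84 points, below the 93 points limit; a current Class 2 Waiver is held). However, paragraph (l) must be considered: (l) is engaged — the record's age is 23 years, meeting the 21 years threshold. Exception (b) does not apply.
Exception (c) fails — there is no Annual Waiver in force.
Exception (d) requires that assessed value is below $10,500; but assessed value is $11,000, not below $10,500, so (d) is unavailable.
Every exception is unavailable, so the rule governs.

Yes — the Ashford Parks Department must disclose the contract file.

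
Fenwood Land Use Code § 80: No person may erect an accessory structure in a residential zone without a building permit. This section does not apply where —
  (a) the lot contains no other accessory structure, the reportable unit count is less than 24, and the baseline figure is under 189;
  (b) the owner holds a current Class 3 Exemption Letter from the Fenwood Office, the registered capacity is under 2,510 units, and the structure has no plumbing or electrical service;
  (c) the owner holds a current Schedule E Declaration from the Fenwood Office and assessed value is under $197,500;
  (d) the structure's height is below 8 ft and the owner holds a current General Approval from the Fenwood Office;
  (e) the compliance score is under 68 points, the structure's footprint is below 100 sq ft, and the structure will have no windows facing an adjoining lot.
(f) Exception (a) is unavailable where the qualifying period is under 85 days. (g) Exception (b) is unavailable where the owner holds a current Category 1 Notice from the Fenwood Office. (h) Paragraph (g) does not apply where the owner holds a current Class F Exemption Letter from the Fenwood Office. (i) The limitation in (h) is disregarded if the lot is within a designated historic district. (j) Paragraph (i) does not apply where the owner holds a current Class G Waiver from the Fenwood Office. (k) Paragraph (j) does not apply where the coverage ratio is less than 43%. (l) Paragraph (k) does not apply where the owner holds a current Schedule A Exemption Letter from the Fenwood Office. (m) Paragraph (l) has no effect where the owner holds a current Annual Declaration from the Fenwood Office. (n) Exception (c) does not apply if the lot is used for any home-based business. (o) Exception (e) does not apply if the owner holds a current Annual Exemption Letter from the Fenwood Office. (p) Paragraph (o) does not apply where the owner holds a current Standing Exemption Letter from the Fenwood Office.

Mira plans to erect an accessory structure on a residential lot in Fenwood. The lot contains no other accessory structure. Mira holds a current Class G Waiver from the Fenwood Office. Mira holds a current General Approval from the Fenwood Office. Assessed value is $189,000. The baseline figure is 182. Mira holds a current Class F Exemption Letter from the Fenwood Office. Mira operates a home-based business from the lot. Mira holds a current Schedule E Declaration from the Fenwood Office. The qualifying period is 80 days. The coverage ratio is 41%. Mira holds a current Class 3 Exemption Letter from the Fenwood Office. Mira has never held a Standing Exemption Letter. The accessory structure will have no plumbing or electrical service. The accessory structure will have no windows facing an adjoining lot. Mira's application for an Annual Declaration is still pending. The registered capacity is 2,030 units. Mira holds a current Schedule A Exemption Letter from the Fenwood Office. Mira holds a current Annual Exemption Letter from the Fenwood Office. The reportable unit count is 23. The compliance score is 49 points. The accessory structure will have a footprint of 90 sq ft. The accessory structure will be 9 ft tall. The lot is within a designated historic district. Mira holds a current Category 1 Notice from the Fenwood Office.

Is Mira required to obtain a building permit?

No — exception (b) applies; Mira does not need a building permit.

Exception (a)'s conditions are all satisfied: the lot has no other accessory structure; the reportable unit count is 23, less than the 24 limit; the baseline figure is 182, under the 189 limit. But applying paragraph (f): (f) operates against (a): the qualifying period is 80 days, under the 85 days limit. (a) is therefore removed.
Exception (b)'s conditions are all satisfied: a current Class 3 Exemption Letter is held; the registered capacity is 2,030 units, under the 2,510 units limit; there is no plumbing or electrical service. Under paragraphs (g)–(m): (g) would limit (b) — a current Category 1 Notice is held — but (h) sets (g) aside: (h) operates against (g): a current Class F Exemption Letter is held. (i) would limit (h) — the lot is in a historic district — but (j) sets (i) aside: (j) operates against (i): a current Class G Waiver is held. (k) is engaged (the coverage ratio is 41%, less than the 43% limit), but yields to (l): (l) operates against (k): a current Schedule A Exemption Letter is held. (m) is not engaged (there is no Annual Declaration in force), so (l) stands. So (b) applies.
Exception (c)'s conditions are all satisfied: a current Schedule E Declaration is held; assessed value is $189,000, under the $197,500 limit. But applying paragraph (n): (n) operates against (c): a home-based business operates on the lot. So (c) is unavailable.
Exception (d) does not apply: the structure's height is 9 ft, not below 8 ft.
Exception (e)'s conditions are all satisfied: the compliance score is 49 points, under the 68 points limit; the structure's footprint is 90 sq ft, below the 100 sq ft limit; no windows face an adjoining lot. But applying paragraphs (o)–(p): (o) applies — a current Annual Exemption Letter is held. (p), which would lift (o), does not operate here — the Standing Exemption Letter is not current. (e) is therefore removed.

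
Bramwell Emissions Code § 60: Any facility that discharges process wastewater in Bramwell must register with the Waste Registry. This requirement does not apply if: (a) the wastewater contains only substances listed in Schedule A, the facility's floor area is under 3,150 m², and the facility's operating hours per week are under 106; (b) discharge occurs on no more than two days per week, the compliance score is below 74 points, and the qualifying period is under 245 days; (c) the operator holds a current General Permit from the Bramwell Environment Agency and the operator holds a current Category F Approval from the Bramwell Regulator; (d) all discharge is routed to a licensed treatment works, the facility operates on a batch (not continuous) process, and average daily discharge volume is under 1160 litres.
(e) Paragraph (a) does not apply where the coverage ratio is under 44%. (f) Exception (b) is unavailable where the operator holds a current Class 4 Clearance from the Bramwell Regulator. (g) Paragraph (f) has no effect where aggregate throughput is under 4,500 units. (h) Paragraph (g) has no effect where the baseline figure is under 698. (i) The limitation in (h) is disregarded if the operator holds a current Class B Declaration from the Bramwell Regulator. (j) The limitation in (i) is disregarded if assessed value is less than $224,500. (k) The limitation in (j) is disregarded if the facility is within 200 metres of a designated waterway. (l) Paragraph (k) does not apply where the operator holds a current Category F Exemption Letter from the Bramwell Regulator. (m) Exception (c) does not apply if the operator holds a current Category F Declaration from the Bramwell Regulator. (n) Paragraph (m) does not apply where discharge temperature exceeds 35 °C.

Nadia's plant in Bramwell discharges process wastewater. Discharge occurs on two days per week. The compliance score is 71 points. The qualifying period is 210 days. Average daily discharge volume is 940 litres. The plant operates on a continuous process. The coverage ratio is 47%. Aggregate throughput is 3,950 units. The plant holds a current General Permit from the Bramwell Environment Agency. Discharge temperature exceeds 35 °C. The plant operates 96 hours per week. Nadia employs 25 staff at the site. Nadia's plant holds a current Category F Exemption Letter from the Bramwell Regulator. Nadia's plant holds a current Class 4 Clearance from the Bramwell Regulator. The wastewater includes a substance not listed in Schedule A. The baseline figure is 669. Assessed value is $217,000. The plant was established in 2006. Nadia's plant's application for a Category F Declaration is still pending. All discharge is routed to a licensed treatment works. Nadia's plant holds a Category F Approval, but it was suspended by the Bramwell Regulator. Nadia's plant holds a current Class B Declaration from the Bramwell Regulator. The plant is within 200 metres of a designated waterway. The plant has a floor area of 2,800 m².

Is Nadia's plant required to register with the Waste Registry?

Exception (a) fails — the wastewater includes a non-Schedule-A substance.
Exception (b) is satisfied on its face — discharge occurs on no more than two days per week; the compliance score is 71 points, below the 74 points limit; the qualifying period is 210 days, under the 245 days limit. But applying paragraphs (f)–(l): (f) operates against (b): a current Class 4 Clearance is held. (g) would limit (f) — aggregate throughput is 3,950 units, under the 4,500 units limit — but (h) sets (g) aside: (h) operates — the baseline figure is 669, under the 698 limit. (i) would limit (h) — a current Class B Declaration is held — but (j) sets (i) aside: (j) is engaged — assessed value is $217,000, less than the $224,500 limit. (k) would limit (j) — the plant is within 200 m of a designated waterway — but (l) sets (k) aside: (l) operates against (k): a current Category F Exemption Letter is held. Exception (b) does not apply.
Exception (c) does not apply: no current Category F Approval is held.
Exception (d) does not apply: the facility operates on a continuous process.
No exception displaces § 60.

Yes — Nadia's plant must register with the Waste Registry.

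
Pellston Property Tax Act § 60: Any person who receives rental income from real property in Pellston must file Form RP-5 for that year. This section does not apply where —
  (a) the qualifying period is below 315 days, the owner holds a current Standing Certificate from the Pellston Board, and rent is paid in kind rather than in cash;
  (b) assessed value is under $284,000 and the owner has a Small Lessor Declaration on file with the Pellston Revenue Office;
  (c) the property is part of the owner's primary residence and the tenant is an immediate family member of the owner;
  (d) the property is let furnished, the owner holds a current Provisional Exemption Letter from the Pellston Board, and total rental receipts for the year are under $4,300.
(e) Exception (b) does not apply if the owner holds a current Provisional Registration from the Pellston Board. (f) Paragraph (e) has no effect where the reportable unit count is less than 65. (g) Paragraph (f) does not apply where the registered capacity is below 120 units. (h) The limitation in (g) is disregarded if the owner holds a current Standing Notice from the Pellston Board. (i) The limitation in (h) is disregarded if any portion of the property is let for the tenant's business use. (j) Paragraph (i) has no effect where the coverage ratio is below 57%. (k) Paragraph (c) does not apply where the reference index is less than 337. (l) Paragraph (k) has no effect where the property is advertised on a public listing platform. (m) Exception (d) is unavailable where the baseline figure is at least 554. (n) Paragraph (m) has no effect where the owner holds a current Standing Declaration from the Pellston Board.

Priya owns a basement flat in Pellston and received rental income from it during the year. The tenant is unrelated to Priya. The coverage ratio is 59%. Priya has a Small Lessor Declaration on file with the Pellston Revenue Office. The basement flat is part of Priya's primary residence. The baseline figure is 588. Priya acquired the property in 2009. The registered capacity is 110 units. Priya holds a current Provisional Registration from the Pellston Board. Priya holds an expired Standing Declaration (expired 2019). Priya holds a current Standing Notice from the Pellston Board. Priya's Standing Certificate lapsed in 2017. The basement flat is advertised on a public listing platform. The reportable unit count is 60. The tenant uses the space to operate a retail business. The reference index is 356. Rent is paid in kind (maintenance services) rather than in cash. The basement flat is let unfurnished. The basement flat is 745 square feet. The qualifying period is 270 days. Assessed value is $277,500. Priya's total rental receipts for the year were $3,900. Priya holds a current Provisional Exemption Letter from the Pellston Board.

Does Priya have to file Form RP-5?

Yes — Priya must file Form RP-5.

Exception (a) does not apply: no current Standing Certificate is held.
Exception (b)'s conditions are all satisfied: assessed value is $277,500, under the $284,000 limit; a Small Lessor Declaration is on file. But: (e) operates — a current Provisional Registration is held. (f) would limit (e) — the reportable unit count is 60, less than the 65 limit — but (g) sets (f) aside: (g) applies — the registered capacity is 110 units, below the 120 units limit. (h) operates (a current Standing Notice is held), but yields to (i): (i) is triggered — the space is let for business use. (j), which would lift (i), is inapplicable — the coverage ratio is 59%, not below 57%. (b) is therefore removed.
Exception (c) does not apply: the tenant is unrelated to the owner.
Exception (d) fails — the property is let unfurnished.
No exception applies. The general rule governs.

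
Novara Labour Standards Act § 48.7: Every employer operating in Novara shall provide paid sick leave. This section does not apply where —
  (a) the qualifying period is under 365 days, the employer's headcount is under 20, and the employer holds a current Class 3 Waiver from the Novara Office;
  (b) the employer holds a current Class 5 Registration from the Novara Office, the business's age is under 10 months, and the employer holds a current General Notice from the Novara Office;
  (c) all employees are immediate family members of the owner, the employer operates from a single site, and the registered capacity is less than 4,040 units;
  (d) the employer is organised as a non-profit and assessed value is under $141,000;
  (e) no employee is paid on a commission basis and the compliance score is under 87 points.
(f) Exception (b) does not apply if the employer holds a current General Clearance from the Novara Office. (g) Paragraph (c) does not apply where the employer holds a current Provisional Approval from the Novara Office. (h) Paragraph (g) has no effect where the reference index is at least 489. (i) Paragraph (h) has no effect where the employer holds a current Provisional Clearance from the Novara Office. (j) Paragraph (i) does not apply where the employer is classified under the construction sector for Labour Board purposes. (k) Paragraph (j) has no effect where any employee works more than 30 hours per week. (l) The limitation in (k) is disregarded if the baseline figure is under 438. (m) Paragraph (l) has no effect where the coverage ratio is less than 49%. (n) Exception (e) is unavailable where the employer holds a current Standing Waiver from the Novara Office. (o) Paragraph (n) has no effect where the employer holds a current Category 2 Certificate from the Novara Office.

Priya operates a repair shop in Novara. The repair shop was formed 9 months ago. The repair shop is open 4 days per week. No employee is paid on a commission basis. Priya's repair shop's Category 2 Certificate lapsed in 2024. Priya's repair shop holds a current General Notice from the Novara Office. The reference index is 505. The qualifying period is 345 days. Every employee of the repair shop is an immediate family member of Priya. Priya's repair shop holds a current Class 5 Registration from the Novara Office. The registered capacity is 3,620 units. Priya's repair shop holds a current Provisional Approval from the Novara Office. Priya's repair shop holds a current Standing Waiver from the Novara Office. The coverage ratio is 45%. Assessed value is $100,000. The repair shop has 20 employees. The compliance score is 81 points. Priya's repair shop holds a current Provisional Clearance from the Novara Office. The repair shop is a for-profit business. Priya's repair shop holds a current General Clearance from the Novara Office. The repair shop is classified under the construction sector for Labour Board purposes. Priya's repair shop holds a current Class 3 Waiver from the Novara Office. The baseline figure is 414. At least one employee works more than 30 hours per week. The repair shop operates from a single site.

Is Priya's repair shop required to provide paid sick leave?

Yes — Priya's repair shop must provide paid sick leave.

Exception (a) requires that the employer's headcount is under 20; but the employer's headcount is 20, not under 20, so (a) is unavailable.
Exception (b) is satisfied on its face — a current Class 5 Registration is held; the business's age is 9 months, under the 10 months limit; a current General Notice is held. Turning to paragraph (f): (f) is engaged — a current General Clearance is held. Exception (b) does not apply.
Exception (c) is satisfied on its face — every employee is an immediate family member; the employer operates from a single site; the registered capacity is 3,620 units, less than the 4,040 units limit. However, paragraphs (g)–(m) must be considered: (g) applies — a current Provisional Approval is held. (h) is triggered (the reference index is 505, meeting the 489 threshold), but is itself disapplied by (i): (i) is engaged — a current Provisional Clearance is held. (j) would limit (i) — the repair shop is classified under the construction sector — but (k) sets (j) aside: (k) operates against (j): at least one employee exceeds 30 hours/week. (l) would limit (k) — the baseline figure is 414, under the 438 limit — but (m) sets (l) aside: (m) operates against (l): the coverage ratio is 45%, less than the 49% limit. Exception (c) does not apply.
Exception (d) requires that the employer is organised as a non-profit; but the employer is for-profit, so (d) is unavailable.
Exception (e) is satisfied on its face — no employee is paid on commission; the compliance score is 81 points, under the 87 points limit. But applying paragraphs (n)–(o): (n) is engaged — a current Standing Waiver is held. (o), which would lift (n), does not operate here — the Category 2 Certificate is not current. So (e) is unavailable.
No exception displaces § 48.7.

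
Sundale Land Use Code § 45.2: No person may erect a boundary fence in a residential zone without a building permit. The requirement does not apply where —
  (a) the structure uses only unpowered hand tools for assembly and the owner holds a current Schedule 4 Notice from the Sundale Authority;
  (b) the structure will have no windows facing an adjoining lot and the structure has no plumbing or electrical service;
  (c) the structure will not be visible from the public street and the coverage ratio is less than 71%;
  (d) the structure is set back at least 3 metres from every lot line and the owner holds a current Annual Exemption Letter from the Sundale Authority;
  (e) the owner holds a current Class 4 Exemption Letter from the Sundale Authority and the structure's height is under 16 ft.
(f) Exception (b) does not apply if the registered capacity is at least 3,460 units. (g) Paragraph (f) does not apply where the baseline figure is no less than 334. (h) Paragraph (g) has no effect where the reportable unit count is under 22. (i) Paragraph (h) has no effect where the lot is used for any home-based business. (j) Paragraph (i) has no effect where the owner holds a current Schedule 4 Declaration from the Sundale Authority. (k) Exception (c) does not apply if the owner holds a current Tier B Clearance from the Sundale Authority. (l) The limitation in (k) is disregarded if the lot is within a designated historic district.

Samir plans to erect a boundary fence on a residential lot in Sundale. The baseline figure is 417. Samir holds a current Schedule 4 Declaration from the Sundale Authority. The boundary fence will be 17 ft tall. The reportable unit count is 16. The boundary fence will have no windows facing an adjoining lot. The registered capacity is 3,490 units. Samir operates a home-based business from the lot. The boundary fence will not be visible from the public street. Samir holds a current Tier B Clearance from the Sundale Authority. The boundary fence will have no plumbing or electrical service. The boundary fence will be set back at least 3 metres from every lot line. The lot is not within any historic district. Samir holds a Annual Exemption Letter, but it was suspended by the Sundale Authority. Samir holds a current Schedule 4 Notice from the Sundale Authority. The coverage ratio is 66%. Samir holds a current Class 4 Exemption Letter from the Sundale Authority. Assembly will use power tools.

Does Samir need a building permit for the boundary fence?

Exception (a) fails — assembly uses power tools.
All of (b)'s requirements are met (no windows face an adjoining lot; there is no plumbing or electrical service). But applying paragraphs (f)–(j): (f) is triggered — the registered capacity is 3,490 units, meeting the 3,460 units threshold. (g) would limit (f) — the baseline figure is 417, meeting the 334 threshold — but (h) sets (g) aside: (h) operates against (g): the reportable unit count is 16, under the 22 limit. (i) would limit (h) — a home-based business operates on the lot — but (j) sets (i) aside: (j) operates against (i): a current Schedule 4 Declaration is held. So (b) is unavailable.
Exception (c): the structure will not be visible from the street; the coverage ratio is 66%, less than the 71% limit — every condition holds. Turning to paragraphs (k)–(l): (k) operates against (c): a current Tier B Clearance is held. (l), which would lift (k), is inapplicable — the lot is not in a historic district. Exception (c) does not apply.
Exception (d) fails — the Annual Exemption Letter is not current.
Exception (e) requires that the structure's height is under 16 ft; but the structure's height is 17 ft, not under 16 ft, so (e) is unavailable.
No exception applies. The general rule governs.

Yes — Samir must obtain a building permit.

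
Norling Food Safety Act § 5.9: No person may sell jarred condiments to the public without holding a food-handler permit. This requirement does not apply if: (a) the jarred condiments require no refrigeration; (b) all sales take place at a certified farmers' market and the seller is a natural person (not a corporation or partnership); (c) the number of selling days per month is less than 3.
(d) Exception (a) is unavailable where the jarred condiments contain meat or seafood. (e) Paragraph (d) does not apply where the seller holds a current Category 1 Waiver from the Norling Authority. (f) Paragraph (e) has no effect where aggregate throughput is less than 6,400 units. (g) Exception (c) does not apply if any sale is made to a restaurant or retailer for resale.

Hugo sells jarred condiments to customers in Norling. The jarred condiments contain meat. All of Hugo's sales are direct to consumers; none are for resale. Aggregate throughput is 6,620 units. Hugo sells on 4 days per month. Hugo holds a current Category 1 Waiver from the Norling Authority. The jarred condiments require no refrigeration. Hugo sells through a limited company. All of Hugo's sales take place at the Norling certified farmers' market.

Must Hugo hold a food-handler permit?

Exception (a): the jarred condiments are shelf-stable — every condition holds. Applying paragraphs (d)–(f): (d) would limit (a) — the jarred condiments contain meat — but (e) sets (d) aside: (e) operates against (d): a current Category 1 Waiver is held. (f) is not engaged (aggregate throughput is 6,620 units, not less than 6,400 units), so (e) stands. So (a) applies.
Exception (b) requires that the seller is a natural person (not a corporation or partnership); but the seller operates through a limited company, so (b) is unavailable.
Exception (c) does not apply: the number of selling days per month is 4, not less than 3.

No — exception (a) applies; Hugo is not required to hold a food-handler permit.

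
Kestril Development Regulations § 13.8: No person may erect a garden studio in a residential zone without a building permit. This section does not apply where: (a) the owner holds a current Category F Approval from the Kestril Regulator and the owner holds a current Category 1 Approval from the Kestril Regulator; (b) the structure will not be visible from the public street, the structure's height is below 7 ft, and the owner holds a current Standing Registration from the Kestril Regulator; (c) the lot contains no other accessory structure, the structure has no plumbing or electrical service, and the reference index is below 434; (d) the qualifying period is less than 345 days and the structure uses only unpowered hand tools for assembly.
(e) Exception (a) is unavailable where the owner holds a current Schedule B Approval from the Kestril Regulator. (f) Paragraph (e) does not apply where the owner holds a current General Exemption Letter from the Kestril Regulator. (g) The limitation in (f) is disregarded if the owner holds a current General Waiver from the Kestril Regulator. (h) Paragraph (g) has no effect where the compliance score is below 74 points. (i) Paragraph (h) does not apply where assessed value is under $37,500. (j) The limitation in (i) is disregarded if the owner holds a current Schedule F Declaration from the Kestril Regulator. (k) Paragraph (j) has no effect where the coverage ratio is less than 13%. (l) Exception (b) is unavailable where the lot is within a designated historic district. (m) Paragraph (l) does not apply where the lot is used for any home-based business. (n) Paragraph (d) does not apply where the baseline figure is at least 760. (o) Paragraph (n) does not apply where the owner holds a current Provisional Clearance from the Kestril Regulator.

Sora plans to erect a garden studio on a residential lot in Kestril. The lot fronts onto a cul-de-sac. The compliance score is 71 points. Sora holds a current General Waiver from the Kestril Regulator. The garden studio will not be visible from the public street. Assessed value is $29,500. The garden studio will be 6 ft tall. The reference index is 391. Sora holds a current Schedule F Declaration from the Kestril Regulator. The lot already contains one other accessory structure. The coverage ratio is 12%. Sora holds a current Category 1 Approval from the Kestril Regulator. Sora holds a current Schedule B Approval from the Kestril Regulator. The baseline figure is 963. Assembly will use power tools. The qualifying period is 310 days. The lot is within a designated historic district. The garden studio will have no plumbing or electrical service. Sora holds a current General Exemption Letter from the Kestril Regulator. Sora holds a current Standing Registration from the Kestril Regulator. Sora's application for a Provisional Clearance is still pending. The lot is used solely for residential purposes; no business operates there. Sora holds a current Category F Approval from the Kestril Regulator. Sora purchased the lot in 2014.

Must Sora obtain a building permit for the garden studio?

Exception (a)'s conditions are all satisfied: a current Category F Approval is held; a current Category 1 Approval is held. Turning to paragraphs (e)–(k): (e) is engaged — a current Schedule B Approval is held. (f) is engaged (a current General Exemption Letter is held), but yields to (g): (g) operates against (f): a current General Waiver is held. (h) is engaged (the compliance score is 71 points, below the 74 points limit), but is displaced by (i): (i) operates against (h): assessed value is $29,500, under the $37,500 limit. (j) is engaged (a current Schedule F Declaration is held), but is overridden by (k): (k) is engaged — the coverage ratio is 12%, less than the 13% limit. (a) is therefore removed.
All of (b)'s requirements are met (the structure will not be visible from the street; the structure's height is 6 ft, below the 7 ft limit; a current Standing Registration is held). However, paragraphs (l)–(m) must be considered: (l) operates against (b): the lot is in a historic district. (m), which would lift (l), is not engaged — the lot is solely residential. Exception (b) does not apply.
Exception (c) fails — the lot already has another accessory structure.
Exception (d) fails — assembly uses power tools.
No exception is made out. Sora falls within the general rule.

Yes — Sora must obtain a building permit.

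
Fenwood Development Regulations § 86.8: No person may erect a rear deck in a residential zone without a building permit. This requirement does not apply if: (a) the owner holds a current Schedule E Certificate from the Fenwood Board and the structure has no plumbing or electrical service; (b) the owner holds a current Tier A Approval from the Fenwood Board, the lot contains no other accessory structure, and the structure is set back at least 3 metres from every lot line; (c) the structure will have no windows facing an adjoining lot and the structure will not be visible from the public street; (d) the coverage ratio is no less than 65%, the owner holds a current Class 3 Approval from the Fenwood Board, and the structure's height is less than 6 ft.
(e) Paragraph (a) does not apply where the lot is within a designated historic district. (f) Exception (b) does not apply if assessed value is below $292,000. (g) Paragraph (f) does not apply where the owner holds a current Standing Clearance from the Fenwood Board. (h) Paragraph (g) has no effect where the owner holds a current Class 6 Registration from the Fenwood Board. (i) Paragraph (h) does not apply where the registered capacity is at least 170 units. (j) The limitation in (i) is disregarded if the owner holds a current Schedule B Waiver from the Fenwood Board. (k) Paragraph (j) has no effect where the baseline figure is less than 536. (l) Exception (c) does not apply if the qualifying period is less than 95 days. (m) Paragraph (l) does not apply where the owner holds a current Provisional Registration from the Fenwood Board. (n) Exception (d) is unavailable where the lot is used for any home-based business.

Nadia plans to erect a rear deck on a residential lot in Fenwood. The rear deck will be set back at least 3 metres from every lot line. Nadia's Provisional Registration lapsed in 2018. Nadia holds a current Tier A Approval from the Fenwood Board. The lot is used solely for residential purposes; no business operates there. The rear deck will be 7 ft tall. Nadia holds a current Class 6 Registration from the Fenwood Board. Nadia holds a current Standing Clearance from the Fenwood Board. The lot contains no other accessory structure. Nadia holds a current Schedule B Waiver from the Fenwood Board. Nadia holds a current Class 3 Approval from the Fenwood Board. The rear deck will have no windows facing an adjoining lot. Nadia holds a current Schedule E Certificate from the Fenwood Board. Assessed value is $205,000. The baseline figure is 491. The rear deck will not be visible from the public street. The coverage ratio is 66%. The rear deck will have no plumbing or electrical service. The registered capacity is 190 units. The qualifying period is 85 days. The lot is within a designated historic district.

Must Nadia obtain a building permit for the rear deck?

No — exception (b) applies; Nadia does not need a building permit.

Exception (a)'s conditions are all satisfied: a current Schedule E Certificate is held; there is no plumbing or electrical service. However, paragraph (e) must be considered: (e) is triggered — the lot is in a historic district. So (a) is unavailable.
Exception (b)'s conditions are all satisfied: a current Tier A Approval is held; the lot has no other accessory structure; the setback is at least 3 m on every side. Applying paragraphs (f)–(k): (f) is engaged (assessed value is $205,000, below the $292,000 limit), but is set aside by (g): (g) is engaged — a current Standing Clearance is held. (h) operates (a current Class 6 Registration is held), but is set aside by (i): (i) operates against (h): the registered capacity is 190 units, meeting the 170 units threshold. (j) would limit (i) — a current Schedule B Waiver is held — but (k) sets (j) aside: (k) operates against (j): the baseline figure is 491, less than the 536 limit. Exception (b) stands.
All of (c)'s requirements are met (no windows face an adjoining lot; the structure will not be visible from the street). But: (l) operates against (c): the qualifying period is 85 days, less than the 95 days limit. (m), which would lift (l), is not triggered — no current Provisional Registration is held. (c) is therefore removed.
Exception (d) requires that the structure's height is less than 6 ft; but the structure's height is 7 ft, not less than 6 ft, so (d) is unavailable.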